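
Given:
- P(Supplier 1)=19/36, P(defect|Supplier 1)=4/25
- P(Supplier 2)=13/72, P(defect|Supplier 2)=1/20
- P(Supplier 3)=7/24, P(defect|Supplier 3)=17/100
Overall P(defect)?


P(B) = Σ P(B|Aᵢ)×P(Aᵢ)
  4/25×19/36 = 19/225
  1/20×13/72 = 13/1440
  17/100×7/24 = 119/2400
Sum = 103/720

P(defect) = 103/720 ≈ 14.31%


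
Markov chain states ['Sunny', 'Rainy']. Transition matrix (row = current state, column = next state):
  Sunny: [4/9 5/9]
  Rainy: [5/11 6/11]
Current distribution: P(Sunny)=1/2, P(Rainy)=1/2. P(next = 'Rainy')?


P(next=Rainy) = Σᵢ P(now=i)×P(i→Rainy)
= 1/2×5/9 + 1/2×6/11
= 5/18 + 3/11 = 109/198

P = 109/198 ≈ 0.5505


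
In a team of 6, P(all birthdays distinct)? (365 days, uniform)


P(all different) = Π(365-i)/365 for i=0..5
= (365/365)×(364/365)×...×(360/365)
= 0.959538

P ≈ 0.9595 ≈ 95.95%


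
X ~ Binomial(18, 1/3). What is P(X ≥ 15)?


P(X ≥ 15) = Σ P(X=i) for i=15..18
P(X=15) = 2176/129140163
P(X=16) = 68/43046721
P(X=17) = 4/43046721
P(X=18) = 1/387420489
Sum = 7177/387420489

P(X ≥ 15) = 7177/387420489 ≈ 0.00%


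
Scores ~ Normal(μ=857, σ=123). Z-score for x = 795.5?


z = (x - μ)/σ = (795.5 - 857)/123 = -0.5

z = -0.5


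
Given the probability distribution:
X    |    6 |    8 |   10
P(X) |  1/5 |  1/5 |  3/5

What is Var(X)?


E[X] = 44/5
E[X²] = 80
Var(X) = E[X²] - (E[X])² = 80 - 1936/25 = 64/25

Var(X) = 64/25 ≈ 2.5600


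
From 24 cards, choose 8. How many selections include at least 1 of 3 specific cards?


Complement: C(24,8) - C(21,8) = 735471 - 203490 = 531981

531981


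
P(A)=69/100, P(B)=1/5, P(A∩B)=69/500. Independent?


P(A)×P(B) = 69/500
P(A∩B) = 69/500
Equal ✓ → Independent

Yes, independent


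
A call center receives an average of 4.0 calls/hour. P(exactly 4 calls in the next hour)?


Poisson(λ=4.0): P(X=4) = e^(-λ)×λ^k/k!
= e^(-4.0) × 4.0^4 / 4!
≈ 0.01831563889 × 256 / 24 ≈ 0.195367

P(X=4) ≈ 0.195367 ≈ 19.54%


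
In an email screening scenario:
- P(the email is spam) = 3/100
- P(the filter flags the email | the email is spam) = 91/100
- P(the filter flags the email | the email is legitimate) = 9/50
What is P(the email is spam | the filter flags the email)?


Using Bayes' theorem:
P(A|B) = P(B|A)·P(A) / P(B)

P(the filter flags the email) = 91/100 × 3/100 + 9/50 × 97/100
= 273/10000 + 873/5000 = 2019/10000

P(the email is spam|the filter flags the email) = (273/10000) / (2019/10000) = 91/673

P(the email is spam|the filter flags the email) = 91/673 ≈ 13.52%


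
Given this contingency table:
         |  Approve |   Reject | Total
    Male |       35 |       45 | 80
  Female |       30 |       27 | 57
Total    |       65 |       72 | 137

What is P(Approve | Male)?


P(Approve | Male) = 35/(35+45) = 35/80 = 7/16

P(Approve|Male) = 7/16 ≈ 43.75%


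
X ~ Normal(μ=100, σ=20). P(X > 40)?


z = (40-100)/20 = -3.0
P(X > 40) = 1 - P(Z ≤ -3.0) = 1 - 0.0013 = 0.9987

P(X > 40) ≈ 0.9987


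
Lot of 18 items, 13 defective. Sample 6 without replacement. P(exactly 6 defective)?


Hypergeometric: C(13,6)×C(5,0)/C(18,6)
= 1716×1/18564 = 11/119

P(X=6) = 11/119 ≈ 9.24%


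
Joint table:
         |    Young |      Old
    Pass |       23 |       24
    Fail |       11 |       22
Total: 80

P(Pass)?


P(Pass) = (23+24)/80 = 47/80

P(Pass) = 47/80 ≈ 58.75%


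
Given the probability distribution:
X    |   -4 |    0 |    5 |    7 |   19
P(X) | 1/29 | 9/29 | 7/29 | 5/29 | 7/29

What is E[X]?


E[X] = Σ x·P(X=x)
= (-4)×(1/29) + (0)×(9/29) + (5)×(7/29) + (7)×(5/29) + (19)×(7/29)
= 199/29

E[X] = 199/29


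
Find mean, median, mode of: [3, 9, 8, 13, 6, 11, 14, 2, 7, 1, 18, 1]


Sorted: [1, 1, 2, 3, 6, 7, 8, 9, 11, 13, 14, 18]
Mean = 93/12 = 31/4
Median = 15/2
Freq: {3: 1, 9: 1, 8: 1, 13: 1, 6: 1, 11: 1, 14: 1, 2: 1, 7: 1, 1: 2, 18: 1}
Mode: [1]

Mean=31/4, Median=15/2, Mode=1


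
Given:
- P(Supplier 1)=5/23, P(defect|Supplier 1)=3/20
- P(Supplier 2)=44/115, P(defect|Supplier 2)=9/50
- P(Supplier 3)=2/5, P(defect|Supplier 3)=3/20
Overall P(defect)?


P(B) = Σ P(B|Aᵢ)×P(Aᵢ)
  3/20×5/23 = 3/92
  9/50×44/115 = 198/2875
  3/20×2/5 = 3/50
Sum = 1857/11500

P(defect) = 1857/11500 ≈ 16.15%


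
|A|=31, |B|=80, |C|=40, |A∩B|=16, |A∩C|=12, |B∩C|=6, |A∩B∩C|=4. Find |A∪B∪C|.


|A∪B∪C| = 31+80+40-16-12-6+4 = 121

|A∪B∪C| = 121


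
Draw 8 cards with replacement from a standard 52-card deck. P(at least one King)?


P(not a King) = 48/52 = 12/13
P(none in 8 draws) = (12/13)^8 = 429981696/815730721
P(≥1 King) = 1 - 429981696/815730721 = 385749025/815730721

P = 385749025/815730721 ≈ 47.29%


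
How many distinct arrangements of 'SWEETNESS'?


Letters: 9, freq: {'S': 3, 'W': 1, 'E': 3, 'T': 1, 'N': 1}
9!/(3!×1!×3!×1!×1!) = 362880/36 = 10080

10080


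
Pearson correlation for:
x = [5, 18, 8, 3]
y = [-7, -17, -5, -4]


n=4, Σx=34, Σy=-33, Σxy=-393, Σx²=422, Σy²=379
r = (4×(-393) - 34×(-33))/√((4×422 - 34²)(4×379 - (-33)²))
= -450/√(532×427) = -450/√227164 ≈ -450/476.6172 ≈ -0.9442

r ≈ -0.9442


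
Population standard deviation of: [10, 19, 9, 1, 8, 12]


Mean = 59/6
  (10-59/6)²=1/36
  (19-59/6)²=3025/36
  (9-59/6)²=25/36
  (1-59/6)²=2809/36
  (8-59/6)²=121/36
  (12-59/6)²=169/36
Σ(x-μ)² = 1025/6
σ² = (1025/6)/6 = 1025/36

σ = √(1025/36) ≈ 5.3359


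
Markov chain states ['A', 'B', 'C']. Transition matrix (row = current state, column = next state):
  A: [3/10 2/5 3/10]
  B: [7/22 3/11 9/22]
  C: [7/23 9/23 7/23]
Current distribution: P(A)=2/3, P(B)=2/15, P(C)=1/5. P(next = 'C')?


P(next=C) = Σᵢ P(now=i)×P(i→C)
= 2/3×3/10 + 2/15×9/22 + 1/5×7/23
= 1/5 + 3/55 + 7/115 = 399/1265

P = 399/1265 ≈ 0.3154


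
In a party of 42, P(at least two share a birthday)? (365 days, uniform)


P(all different) = Π(365-i)/365 for i=0..41
= 0.085970
P(match) = 1 - 0.085970 = 0.914030

P ≈ 0.9140 ≈ 91.40%


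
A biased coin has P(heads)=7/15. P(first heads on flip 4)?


Geometric: P(X=4) = (1-p)^(k-1)×p = (8/15)^3×7/15 = 3584/50625

P(X=4) = 3584/50625 ≈ 7.08%


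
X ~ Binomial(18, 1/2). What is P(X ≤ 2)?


P(X ≤ 2) = Σ P(X=i) for i=0..2
P(X=0) = 1/262144
P(X=1) = 9/131072
P(X=2) = 153/262144
Sum = 43/65536

P(X ≤ 2) = 43/65536 ≈ 0.07%


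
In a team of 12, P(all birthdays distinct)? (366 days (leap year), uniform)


P(all different) = Π(366-i)/366 for i=0..11
= (366/366)×(365/366)×...×(355/366)
= 0.833396

P ≈ 0.8334 ≈ 83.34%


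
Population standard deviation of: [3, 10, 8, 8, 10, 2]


Mean = 41/6
  (3-41/6)²=529/36
  (10-41/6)²=361/36
  (8-41/6)²=49/36
  (8-41/6)²=49/36
  (10-41/6)²=361/36
  (2-41/6)²=841/36
Σ(x-μ)² = 365/6
σ² = (365/6)/6 = 365/36

σ = √(365/36) ≈ 3.1842


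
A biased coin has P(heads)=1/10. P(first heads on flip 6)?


Geometric: P(X=6) = (1-p)^(k-1)×p = (9/10)^5×1/10 = 59049/1000000

P(X=6) = 59049/1000000 ≈ 5.90%


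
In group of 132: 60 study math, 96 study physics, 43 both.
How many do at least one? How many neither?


|A∪B| = 60+96-43 = 113
Neither = 132-113 = 19

At least one: 113; Neither: 19


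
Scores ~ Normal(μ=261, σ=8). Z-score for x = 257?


z = (x - μ)/σ = (257 - 261)/8 = -0.5

z = -0.5


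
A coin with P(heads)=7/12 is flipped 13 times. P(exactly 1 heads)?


Binomial: P(X=1) = C(13,1)×p^1×(1-p)^12
= 13 × 7/12 × 244140625/8916100448256 = 22216796875/106993205379072

P(X=1) = 22216796875/106993205379072 ≈ 0.02%


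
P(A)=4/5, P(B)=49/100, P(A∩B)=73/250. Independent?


P(A)×P(B) = 49/125
P(A∩B) = 73/250
Not equal → NOT independent

No, not independent


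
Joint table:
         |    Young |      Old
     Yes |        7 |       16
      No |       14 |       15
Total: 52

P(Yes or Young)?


P(Yes∨Young) = P(Yes) + P(Young) - P(Yes∧Young)
= (23 + 21 - 7)/52 = 37/52

P = 37/52 ≈ 71.15%


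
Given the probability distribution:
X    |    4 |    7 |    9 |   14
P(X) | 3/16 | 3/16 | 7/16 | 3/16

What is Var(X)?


E[X] = 69/8
E[X²] = 675/8
Var(X) = E[X²] - (E[X])² = 675/8 - 4761/64 = 639/64

Var(X) = 639/64 ≈ 9.9844


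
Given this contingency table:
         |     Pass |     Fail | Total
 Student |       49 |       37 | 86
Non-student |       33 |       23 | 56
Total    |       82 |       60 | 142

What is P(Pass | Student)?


P(Pass | Student) = 49/(49+37) = 49/86

P(Pass|Student) = 49/86 ≈ 56.98%


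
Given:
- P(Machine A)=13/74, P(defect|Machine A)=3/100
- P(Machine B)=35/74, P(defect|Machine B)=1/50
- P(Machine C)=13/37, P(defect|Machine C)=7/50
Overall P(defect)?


P(B) = Σ P(B|Aᵢ)×P(Aᵢ)
  3/100×13/74 = 39/7400
  1/50×35/74 = 7/740
  7/50×13/37 = 91/1850
Sum = 473/7400

P(defect) = 473/7400 ≈ 6.39%


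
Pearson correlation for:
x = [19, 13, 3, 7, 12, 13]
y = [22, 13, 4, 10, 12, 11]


n=6, Σx=67, Σy=72, Σxy=956, Σx²=901, Σy²=1034
r = (6×956 - 67×72)/√((6×901 - 67²)(6×1034 - 72²))
= 912/√(917×1020) = 912/√935340 ≈ 912/967.1298 ≈ 0.9430

r ≈ 0.9430


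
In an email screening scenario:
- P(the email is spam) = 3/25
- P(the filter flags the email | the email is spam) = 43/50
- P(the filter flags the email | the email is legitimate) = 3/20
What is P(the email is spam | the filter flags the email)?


Using Bayes' theorem:
P(A|B) = P(B|A)·P(A) / P(B)

P(the filter flags the email) = 43/50 × 3/25 + 3/20 × 22/25
= 129/1250 + 33/250 = 147/625

P(the email is spam|the filter flags the email) = (129/1250) / (147/625) = 43/98

P(the email is spam|the filter flags the email) = 43/98 ≈ 43.88%


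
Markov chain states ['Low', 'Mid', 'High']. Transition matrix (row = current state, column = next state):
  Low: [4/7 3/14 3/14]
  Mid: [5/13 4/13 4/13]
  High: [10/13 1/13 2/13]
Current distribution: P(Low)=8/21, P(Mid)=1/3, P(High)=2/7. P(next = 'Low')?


P(next=Low) = Σᵢ P(now=i)×P(i→Low)
= 8/21×4/7 + 1/3×5/13 + 2/7×10/13
= 32/147 + 5/39 + 20/91 = 1081/1911

P = 1081/1911 ≈ 0.5657


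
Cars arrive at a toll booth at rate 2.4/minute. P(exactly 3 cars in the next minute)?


Poisson(λ=2.4): P(X=3) = e^(-λ)×λ^k/k!
= e^(-2.4) × 2.4^3 / 3!
≈ 0.09071795329 × 13.824 / 6 ≈ 0.209014

P(X=3) ≈ 0.209014 ≈ 20.90%


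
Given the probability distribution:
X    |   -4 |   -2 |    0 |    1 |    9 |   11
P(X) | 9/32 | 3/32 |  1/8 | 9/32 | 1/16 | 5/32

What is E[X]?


E[X] = Σ x·P(X=x)
= (-4)×(9/32) + (-2)×(3/32) + (0)×(1/8) + (1)×(9/32) + (9)×(1/16) + (11)×(5/32)
= 5/4

E[X] = 5/4


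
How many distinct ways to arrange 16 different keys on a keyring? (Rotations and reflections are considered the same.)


Free circular arrangements: rotations and reflections both identified.
(n-1)!/2 = 15!/2 = 1307674368000/2 = 653837184000

653837184000


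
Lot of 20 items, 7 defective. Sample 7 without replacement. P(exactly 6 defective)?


Hypergeometric: C(7,6)×C(13,1)/C(20,7)
= 7×13/77520 = 91/77520

P(X=6) = 91/77520 ≈ 0.12%


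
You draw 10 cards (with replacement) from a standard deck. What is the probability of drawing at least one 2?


P(not a 2) = 48/52 = 12/13
P(none in 10 draws) = (12/13)^10 = 61917364224/137858491849
P(≥1 2) = 1 - 61917364224/137858491849 = 75941127625/137858491849

P = 75941127625/137858491849 ≈ 55.09%


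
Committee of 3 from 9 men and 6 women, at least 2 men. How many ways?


Count by #men:
  2M,1W: C(9,2)×C(6,1)=216
  3M,0W: C(9,3)×C(6,0)=84
Total = 300

300


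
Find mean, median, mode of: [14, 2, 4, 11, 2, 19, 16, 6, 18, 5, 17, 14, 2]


Sorted: [2, 2, 2, 4, 5, 6, 11, 14, 14, 16, 17, 18, 19]
Mean = 130/13 = 10
Median = 11
Freq: {14: 2, 2: 3, 4: 1, 11: 1, 19: 1, 16: 1, 6: 1, 18: 1, 5: 1, 17: 1}
Mode: [2]

Mean=10, Median=11, Mode=2


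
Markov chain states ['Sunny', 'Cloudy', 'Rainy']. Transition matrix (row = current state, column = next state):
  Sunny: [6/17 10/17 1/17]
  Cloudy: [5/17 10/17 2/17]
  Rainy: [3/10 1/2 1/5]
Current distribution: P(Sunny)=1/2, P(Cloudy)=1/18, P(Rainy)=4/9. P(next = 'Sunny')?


P(next=Sunny) = Σᵢ P(now=i)×P(i→Sunny)
= 1/2×6/17 + 1/18×5/17 + 4/9×3/10
= 3/17 + 5/306 + 2/15 = 499/1530

P = 499/1530 ≈ 0.3261


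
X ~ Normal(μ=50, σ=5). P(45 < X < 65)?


z₁=(45-50)/5=-1.0, z₂=(65-50)/5=3.0
P = Φ(3.0) - Φ(-1.0) = 0.998650 - 0.158655 = 0.839995 ≈ 0.8400

P(45 < X < 65) ≈ 0.8400


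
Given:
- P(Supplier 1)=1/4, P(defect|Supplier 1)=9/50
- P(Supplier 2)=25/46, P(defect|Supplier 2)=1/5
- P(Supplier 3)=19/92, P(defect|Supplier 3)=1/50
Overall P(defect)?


P(B) = Σ P(B|Aᵢ)×P(Aᵢ)
  9/50×1/4 = 9/200
  1/5×25/46 = 5/46
  1/50×19/92 = 19/4600
Sum = 363/2300

P(defect) = 363/2300 ≈ 15.78%


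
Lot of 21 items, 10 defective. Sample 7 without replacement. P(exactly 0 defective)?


Hypergeometric: C(10,0)×C(11,7)/C(21,7)
= 1×330/116280 = 11/3876

P(X=0) = 11/3876 ≈ 0.28%


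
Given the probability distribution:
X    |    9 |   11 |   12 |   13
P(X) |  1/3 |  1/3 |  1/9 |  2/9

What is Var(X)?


E[X] = 98/9
E[X²] = 1088/9
Var(X) = E[X²] - (E[X])² = 1088/9 - 9604/81 = 188/81

Var(X) = 188/81 ≈ 2.3210


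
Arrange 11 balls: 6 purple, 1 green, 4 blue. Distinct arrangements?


11!/(6!×1!×4!) = 2310

2310


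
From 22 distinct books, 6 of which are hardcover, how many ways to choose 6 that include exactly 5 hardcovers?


Choose 5 of the 6 hardcovers and 1 of the other 16 books:
C(6,5)×C(16,1) = 6×16 = 96

96


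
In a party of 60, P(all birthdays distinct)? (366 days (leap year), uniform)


P(all different) = Π(366-i)/366 for i=0..59
= (366/366)×(365/366)×...×(307/366)
= 0.005966

P ≈ 0.0060 ≈ 0.60%


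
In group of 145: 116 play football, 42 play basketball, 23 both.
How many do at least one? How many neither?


|A∪B| = 116+42-23 = 135
Neither = 145-135 = 10

At least one: 135; Neither: 10


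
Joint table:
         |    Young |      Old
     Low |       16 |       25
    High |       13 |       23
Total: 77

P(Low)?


P(Low) = (16+25)/77 = 41/77

P(Low) = 41/77 ≈ 53.25%


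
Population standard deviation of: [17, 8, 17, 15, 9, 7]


Mean = 73/6
  (17-73/6)²=841/36
  (8-73/6)²=625/36
  (17-73/6)²=841/36
  (15-73/6)²=289/36
  (9-73/6)²=361/36
  (7-73/6)²=961/36
Σ(x-μ)² = 653/6
σ² = (653/6)/6 = 653/36

σ = √(653/36) ≈ 4.2590


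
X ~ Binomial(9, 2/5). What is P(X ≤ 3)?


P(X ≤ 3) = Σ P(X=i) for i=0..3
P(X=0) = 19683/1953125
P(X=1) = 118098/1953125
P(X=2) = 314928/1953125
P(X=3) = 489888/1953125
Sum = 942597/1953125

P(X ≤ 3) = 942597/1953125 ≈ 48.26%


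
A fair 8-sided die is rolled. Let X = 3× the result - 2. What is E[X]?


E[die] = (1+8)/2 = 9/2
E[X] = 3×9/2 - 2 = 23/2

E[X] = 23/2


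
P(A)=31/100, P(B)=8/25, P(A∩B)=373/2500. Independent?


P(A)×P(B) = 62/625
P(A∩B) = 373/2500
Not equal → NOT independent

No, not independent


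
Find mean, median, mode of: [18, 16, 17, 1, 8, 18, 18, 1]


Sorted: [1, 1, 8, 16, 17, 18, 18, 18]
Mean = 97/8
Median = 33/2
Freq: {18: 3, 16: 1, 17: 1, 1: 2, 8: 1}
Mode: [18]

Mean=97/8, Median=33/2, Mode=18


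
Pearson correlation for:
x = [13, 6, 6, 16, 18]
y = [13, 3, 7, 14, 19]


n=5, Σx=59, Σy=56, Σxy=795, Σx²=821, Σy²=784
r = (5×795 - 59×56)/√((5×821 - 59²)(5×784 - 56²))
= 671/√(624×784) = 671/√489216 ≈ 671/699.4398 ≈ 0.9593

r ≈ 0.9593


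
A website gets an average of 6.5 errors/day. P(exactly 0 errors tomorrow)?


Poisson(λ=6.5): P(X=0) = e^(-λ)×λ^k/k!
= e^(-6.5) × 6.5^0 / 0!
≈ 0.001503439193 × 1 / 1 ≈ 0.001503

P(X=0) ≈ 0.001503 ≈ 0.15%


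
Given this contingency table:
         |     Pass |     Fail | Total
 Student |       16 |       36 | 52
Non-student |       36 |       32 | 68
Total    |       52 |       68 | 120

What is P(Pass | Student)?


P(Pass | Student) = 16/(16+36) = 16/52 = 4/13

P(Pass|Student) = 4/13 ≈ 30.77%


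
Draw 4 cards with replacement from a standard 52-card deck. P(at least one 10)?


P(not a 10) = 48/52 = 12/13
P(none in 4 draws) = (12/13)^4 = 20736/28561
P(≥1 10) = 1 - 20736/28561 = 7825/28561

P = 7825/28561 ≈ 27.40%


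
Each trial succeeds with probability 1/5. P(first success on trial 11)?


Geometric: P(X=11) = (1-p)^(k-1)×p = (4/5)^10×1/5 = 1048576/48828125

P(X=11) = 1048576/48828125 ≈ 2.15%


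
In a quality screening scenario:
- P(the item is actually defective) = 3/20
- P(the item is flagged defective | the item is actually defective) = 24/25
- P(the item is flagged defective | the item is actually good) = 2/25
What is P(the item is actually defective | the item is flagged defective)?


Using Bayes' theorem:
P(A|B) = P(B|A)·P(A) / P(B)

P(the item is flagged defective) = 24/25 × 3/20 + 2/25 × 17/20
= 18/125 + 17/250 = 53/250

P(the item is actually defective|the item is flagged defective) = (18/125) / (53/250) = 36/53

P(the item is actually defective|the item is flagged defective) = 36/53 ≈ 67.92%


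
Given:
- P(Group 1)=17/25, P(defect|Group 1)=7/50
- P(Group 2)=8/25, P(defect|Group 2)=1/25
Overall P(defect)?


P(B) = Σ P(B|Aᵢ)×P(Aᵢ)
  7/50×17/25 = 119/1250
  1/25×8/25 = 8/625
Sum = 27/250

P(defect) = 27/250 ≈ 10.80%


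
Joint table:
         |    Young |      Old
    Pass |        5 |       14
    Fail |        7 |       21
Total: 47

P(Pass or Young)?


P(Pass∨Young) = P(Pass) + P(Young) - P(Pass∧Young)
= (19 + 12 - 5)/47 = 26/47

P = 26/47 ≈ 55.32%


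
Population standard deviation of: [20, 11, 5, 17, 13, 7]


Mean = 73/6
  (20-73/6)²=2209/36
  (11-73/6)²=49/36
  (5-73/6)²=1849/36
  (17-73/6)²=841/36
  (13-73/6)²=25/36
  (7-73/6)²=961/36
Σ(x-μ)² = 989/6
σ² = (989/6)/6 = 989/36

σ = √(989/36) ≈ 5.2414


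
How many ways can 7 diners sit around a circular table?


Circular arrangements of 7 distinct objects: fix one position to break rotational symmetry.
(n-1)! = 6! = 720

720


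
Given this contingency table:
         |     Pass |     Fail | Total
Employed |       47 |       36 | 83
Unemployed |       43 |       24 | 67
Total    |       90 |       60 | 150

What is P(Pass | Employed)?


P(Pass | Employed) = 47/(47+36) = 47/83

P(Pass|Employed) = 47/83 ≈ 56.63%


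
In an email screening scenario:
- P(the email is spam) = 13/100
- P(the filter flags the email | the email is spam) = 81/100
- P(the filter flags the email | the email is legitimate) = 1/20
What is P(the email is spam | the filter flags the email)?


Using Bayes' theorem:
P(A|B) = P(B|A)·P(A) / P(B)

P(the filter flags the email) = 81/100 × 13/100 + 1/20 × 87/100
= 1053/10000 + 87/2000 = 93/625

P(the email is spam|the filter flags the email) = (1053/10000) / (93/625) = 351/496

P(the email is spam|the filter flags the email) = 351/496 ≈ 70.77%


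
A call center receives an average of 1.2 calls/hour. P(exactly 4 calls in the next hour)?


Poisson(λ=1.2): P(X=4) = e^(-λ)×λ^k/k!
= e^(-1.2) × 1.2^4 / 4!
≈ 0.3011942119 × 2.0736 / 24 ≈ 0.026023

P(X=4) ≈ 0.026023 ≈ 2.60%


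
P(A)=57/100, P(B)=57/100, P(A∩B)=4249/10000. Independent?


P(A)×P(B) = 3249/10000
P(A∩B) = 4249/10000
Not equal → NOT independent

No, not independent


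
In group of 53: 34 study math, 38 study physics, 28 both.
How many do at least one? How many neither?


|A∪B| = 34+38-28 = 44
Neither = 53-44 = 9

At least one: 44; Neither: 9


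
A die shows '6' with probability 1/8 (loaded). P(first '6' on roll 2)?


Geometric: P(X=2) = (1-p)^(k-1)×p = (7/8)^1×1/8 = 7/64

P(X=2) = 7/64 ≈ 10.94%


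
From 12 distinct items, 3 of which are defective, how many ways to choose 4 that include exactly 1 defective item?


Choose 1 of the 3 defective items and 3 of the other 9 items:
C(3,1)×C(9,3) = 3×84 = 252

252


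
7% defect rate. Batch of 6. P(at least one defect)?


P(all good) = (93/100)^6 = 646990183449/1000000000000
P(≥1 defect) = 353009816551/1000000000000

P = 353009816551/1000000000000 ≈ 35.30%


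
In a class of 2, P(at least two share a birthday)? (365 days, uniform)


P(all different) = Π(365-i)/365 for i=0..1
= 0.997260
P(match) = 1 - 0.997260 = 0.002740

P ≈ 0.0027 ≈ 0.27%


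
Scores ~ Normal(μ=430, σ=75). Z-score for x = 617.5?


z = (x - μ)/σ = (617.5 - 430)/75 = 2.5

z = 2.5


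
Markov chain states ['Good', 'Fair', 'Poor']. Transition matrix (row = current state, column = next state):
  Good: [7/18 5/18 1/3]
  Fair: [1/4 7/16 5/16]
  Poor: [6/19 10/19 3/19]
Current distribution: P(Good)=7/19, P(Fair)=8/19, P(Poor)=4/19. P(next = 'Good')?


P(next=Good) = Σᵢ P(now=i)×P(i→Good)
= 7/19×7/18 + 8/19×1/4 + 4/19×6/19
= 49/342 + 2/19 + 24/361 = 2047/6498

P = 2047/6498 ≈ 0.3150


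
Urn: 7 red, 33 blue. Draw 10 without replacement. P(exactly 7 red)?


Hypergeometric: C(7,7)×C(33,3)/C(40,10)
= 1×5456/847660528 = 1/155363

P(X=7) = 1/155363 ≈ 0.00%


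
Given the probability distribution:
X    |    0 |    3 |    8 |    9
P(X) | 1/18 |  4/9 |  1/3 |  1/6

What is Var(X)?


E[X] = 11/2
E[X²] = 233/6
Var(X) = E[X²] - (E[X])² = 233/6 - 121/4 = 103/12

Var(X) = 103/12 ≈ 8.5833


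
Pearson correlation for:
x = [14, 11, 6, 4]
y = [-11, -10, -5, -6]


n=4, Σx=35, Σy=-32, Σxy=-318, Σx²=369, Σy²=282
r = (4×(-318) - 35×(-32))/√((4×369 - 35²)(4×282 - (-32)²))
= -152/√(251×104) = -152/√26104 ≈ -152/161.5673 ≈ -0.9408

r ≈ -0.9408


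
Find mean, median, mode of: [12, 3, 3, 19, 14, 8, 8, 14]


Sorted: [3, 3, 8, 8, 12, 14, 14, 19]
Mean = 81/8
Median = 10
Freq: {12: 1, 3: 2, 19: 1, 14: 2, 8: 2}
Mode: [3, 8, 14]

Mean=81/8, Median=10, Mode=[3, 8, 14]


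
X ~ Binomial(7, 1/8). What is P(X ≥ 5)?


P(X ≥ 5) = Σ P(X=i) for i=5..7
P(X=5) = 1029/2097152
P(X=6) = 49/2097152
P(X=7) = 1/2097152
Sum = 1079/2097152

P(X ≥ 5) = 1079/2097152 ≈ 0.05%


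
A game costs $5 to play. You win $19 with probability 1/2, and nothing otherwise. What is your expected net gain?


E[gain] = (19-5)×1/2 + (-5)×1/2
= 7 - 5/2 = 9/2

Expected net gain = $9/2 ≈ $4.50


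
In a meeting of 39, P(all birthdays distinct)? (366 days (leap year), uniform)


P(all different) = Π(366-i)/366 for i=0..38
= (366/366)×(365/366)×...×(328/366)
= 0.122510

P ≈ 0.1225 ≈ 12.25%


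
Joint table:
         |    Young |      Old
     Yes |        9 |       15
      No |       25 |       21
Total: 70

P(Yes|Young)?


P(Yes|Young) = 9/(9+25) = 9/34

P = 9/34 ≈ 26.47%


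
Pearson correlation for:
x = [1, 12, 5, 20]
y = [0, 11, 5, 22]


n=4, Σx=38, Σy=38, Σxy=597, Σx²=570, Σy²=630
r = (4×597 - 38×38)/√((4×570 - 38²)(4×630 - 38²))
= 944/√(836×1076) = 944/√899536 ≈ 944/948.4387 ≈ 0.9953

r ≈ 0.9953


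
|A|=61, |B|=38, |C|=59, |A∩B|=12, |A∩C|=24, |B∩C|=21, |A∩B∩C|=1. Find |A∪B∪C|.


|A∪B∪C| = 61+38+59-12-24-21+1 = 102

|A∪B∪C| = 102


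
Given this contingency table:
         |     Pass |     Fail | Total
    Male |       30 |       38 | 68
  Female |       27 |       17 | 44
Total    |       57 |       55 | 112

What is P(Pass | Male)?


P(Pass | Male) = 30/(30+38) = 30/68 = 15/34

P(Pass|Male) = 15/34 ≈ 44.12%


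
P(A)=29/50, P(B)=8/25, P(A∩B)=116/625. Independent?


P(A)×P(B) = 116/625
P(A∩B) = 116/625
Equal ✓ → Independent

Yes, independent


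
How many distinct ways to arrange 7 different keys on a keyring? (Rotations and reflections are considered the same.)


Free circular arrangements: rotations and reflections both identified.
(n-1)!/2 = 6!/2 = 720/2 = 360

360


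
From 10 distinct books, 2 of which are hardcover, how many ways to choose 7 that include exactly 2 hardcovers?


Choose 2 of the 2 hardcovers and 5 of the other 8 books:
C(2,2)×C(8,5) = 1×56 = 56

56


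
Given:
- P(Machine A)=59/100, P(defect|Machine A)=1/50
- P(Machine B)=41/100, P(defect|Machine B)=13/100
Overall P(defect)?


P(B) = Σ P(B|Aᵢ)×P(Aᵢ)
  1/50×59/100 = 59/5000
  13/100×41/100 = 533/10000
Sum = 651/10000

P(defect) = 651/10000 ≈ 6.51%


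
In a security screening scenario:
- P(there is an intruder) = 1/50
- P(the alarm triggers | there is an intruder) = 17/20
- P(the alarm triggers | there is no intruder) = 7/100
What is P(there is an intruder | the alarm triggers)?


Using Bayes' theorem:
P(A|B) = P(B|A)·P(A) / P(B)

P(the alarm triggers) = 17/20 × 1/50 + 7/100 × 49/50
= 17/1000 + 343/5000 = 107/1250

P(there is an intruder|the alarm triggers) = (17/1000) / (107/1250) = 85/428

P(there is an intruder|the alarm triggers) = 85/428 ≈ 19.86%


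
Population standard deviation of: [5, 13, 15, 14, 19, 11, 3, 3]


Mean = 83/8
  (5-83/8)²=1849/64
  (13-83/8)²=441/64
  (15-83/8)²=1369/64
  (14-83/8)²=841/64
  (19-83/8)²=4761/64
  (11-83/8)²=25/64
  (3-83/8)²=3481/64
  (3-83/8)²=3481/64
Σ(x-μ)² = 2031/8
σ² = (2031/8)/8 = 2031/64

σ = √(2031/64) ≈ 5.6333


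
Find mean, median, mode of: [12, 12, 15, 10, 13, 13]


Sorted: [10, 12, 12, 13, 13, 15]
Mean = 75/6 = 25/2
Median = 25/2
Freq: {12: 2, 15: 1, 10: 1, 13: 2}
Mode: [12, 13]

Mean=25/2, Median=25/2, Mode=[12, 13]


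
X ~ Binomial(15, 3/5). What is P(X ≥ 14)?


P(X ≥ 14) = Σ P(X=i) for i=14..15
P(X=14) = 28697814/6103515625
P(X=15) = 14348907/30517578125
Sum = 157837977/30517578125

P(X ≥ 14) = 157837977/30517578125 ≈ 0.52%


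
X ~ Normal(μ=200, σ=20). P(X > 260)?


z = (260-200)/20 = 3.0
P(X > 260) = 1 - P(Z ≤ 3.0) = 1 - 0.9987 = 0.0013

P(X > 260) ≈ 0.0013


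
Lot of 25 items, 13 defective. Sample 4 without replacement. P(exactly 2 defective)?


Hypergeometric: C(13,2)×C(12,2)/C(25,4)
= 78×66/12650 = 234/575

P(X=2) = 234/575 ≈ 40.70%


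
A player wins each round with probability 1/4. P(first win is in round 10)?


Geometric: P(X=10) = (1-p)^(k-1)×p = (3/4)^9×1/4 = 19683/1048576

P(X=10) = 19683/1048576 ≈ 1.88%


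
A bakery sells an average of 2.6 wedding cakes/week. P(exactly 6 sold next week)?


Poisson(λ=2.6): P(X=6) = e^(-λ)×λ^k/k!
= e^(-2.6) × 2.6^6 / 6!
≈ 0.07427357821 × 308.915776 / 720 ≈ 0.031867

P(X=6) ≈ 0.031867 ≈ 3.19%


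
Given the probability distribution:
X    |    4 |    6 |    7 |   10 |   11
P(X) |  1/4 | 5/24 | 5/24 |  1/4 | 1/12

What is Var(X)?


E[X] = 57/8
E[X²] = 1363/24
Var(X) = E[X²] - (E[X])² = 1363/24 - 3249/64 = 1157/192

Var(X) = 1157/192 ≈ 6.0260


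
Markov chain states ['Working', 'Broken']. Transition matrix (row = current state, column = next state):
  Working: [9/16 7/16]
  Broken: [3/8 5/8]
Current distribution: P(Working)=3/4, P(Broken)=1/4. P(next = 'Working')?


P(next=Working) = Σᵢ P(now=i)×P(i→Working)
= 3/4×9/16 + 1/4×3/8
= 27/64 + 3/32 = 33/64

P = 33/64 ≈ 0.5156


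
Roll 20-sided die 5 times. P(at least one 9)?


P(no 9)^5 = (19/20)^5 = 2476099/3200000
P(≥1) = 1 - 2476099/3200000 = 723901/3200000

P = 723901/3200000 ≈ 22.62%


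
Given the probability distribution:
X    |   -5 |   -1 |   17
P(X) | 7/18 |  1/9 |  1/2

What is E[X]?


E[X] = Σ x·P(X=x)
= (-5)×(7/18) + (-1)×(1/9) + (17)×(1/2)
= 58/9

E[X] = 58/9


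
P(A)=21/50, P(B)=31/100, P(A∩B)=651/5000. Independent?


P(A)×P(B) = 651/5000
P(A∩B) = 651/5000
Equal ✓ → Independent

Yes, independent


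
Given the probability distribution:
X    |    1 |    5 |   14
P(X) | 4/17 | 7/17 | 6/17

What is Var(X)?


E[X] = 123/17
E[X²] = 1355/17
Var(X) = E[X²] - (E[X])² = 1355/17 - 15129/289 = 7906/289

Var(X) = 7906/289 ≈ 27.3564


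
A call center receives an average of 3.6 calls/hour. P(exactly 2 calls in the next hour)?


Poisson(λ=3.6): P(X=2) = e^(-λ)×λ^k/k!
= e^(-3.6) × 3.6^2 / 2!
≈ 0.02732372245 × 12.96 / 2 ≈ 0.177058

P(X=2) ≈ 0.177058 ≈ 17.71%


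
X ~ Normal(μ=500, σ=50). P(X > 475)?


z = (475-500)/50 = -0.5
P(X > 475) = 1 - P(Z ≤ -0.5) = 1 - 0.3085 = 0.6915

P(X > 475) ≈ 0.6915


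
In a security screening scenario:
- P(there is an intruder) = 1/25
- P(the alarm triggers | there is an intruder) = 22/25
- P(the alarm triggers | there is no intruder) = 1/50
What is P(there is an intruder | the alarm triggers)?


Using Bayes' theorem:
P(A|B) = P(B|A)·P(A) / P(B)

P(the alarm triggers) = 22/25 × 1/25 + 1/50 × 24/25
= 22/625 + 12/625 = 34/625

P(there is an intruder|the alarm triggers) = (22/625) / (34/625) = 11/17

P(there is an intruder|the alarm triggers) = 11/17 ≈ 64.71%


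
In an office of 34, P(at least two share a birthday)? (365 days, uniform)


P(all different) = Π(365-i)/365 for i=0..33
= 0.204683
P(match) = 1 - 0.204683 = 0.795317

P ≈ 0.7953 ≈ 79.53%


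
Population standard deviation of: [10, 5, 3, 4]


Mean = 22/4 = 11/2
  (10-11/2)²=81/4
  (5-11/2)²=1/4
  (3-11/2)²=25/4
  (4-11/2)²=9/4
Σ(x-μ)² = 29
σ² = 29/4

σ = √(29/4) ≈ 2.6926


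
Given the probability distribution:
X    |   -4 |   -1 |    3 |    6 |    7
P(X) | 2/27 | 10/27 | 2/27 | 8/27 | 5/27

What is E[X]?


E[X] = Σ x·P(X=x)
= (-4)×(2/27) + (-1)×(10/27) + (3)×(2/27) + (6)×(8/27) + (7)×(5/27)
= 71/27

E[X] = 71/27


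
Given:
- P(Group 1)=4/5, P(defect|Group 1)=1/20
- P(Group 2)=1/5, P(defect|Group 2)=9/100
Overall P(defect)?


P(B) = Σ P(B|Aᵢ)×P(Aᵢ)
  1/20×4/5 = 1/25
  9/100×1/5 = 9/500
Sum = 29/500

P(defect) = 29/500 ≈ 5.80%


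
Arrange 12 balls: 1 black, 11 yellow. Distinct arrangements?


12!/(1!×11!) = 12

12


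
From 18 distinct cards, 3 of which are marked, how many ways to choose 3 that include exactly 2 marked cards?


Choose 2 of the 3 marked cards and 1 of the other 15 cards:
C(3,2)×C(15,1) = 3×15 = 45

45


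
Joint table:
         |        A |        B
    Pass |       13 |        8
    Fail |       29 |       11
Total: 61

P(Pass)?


P(Pass) = (13+8)/61 = 21/61

P(Pass) = 21/61 ≈ 34.43%


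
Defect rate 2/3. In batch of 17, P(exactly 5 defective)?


Binomial: P(X=5) = C(17,5)×p^5×(1-p)^12
= 6188 × 32/243 × 1/531441 = 198016/129140163

P(X=5) = 198016/129140163 ≈ 0.15%


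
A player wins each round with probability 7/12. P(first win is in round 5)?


Geometric: P(X=5) = (1-p)^(k-1)×p = (5/12)^4×7/12 = 4375/248832

P(X=5) = 4375/248832 ≈ 1.76%


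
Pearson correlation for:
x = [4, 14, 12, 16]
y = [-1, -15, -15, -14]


n=4, Σx=46, Σy=-45, Σxy=-618, Σx²=612, Σy²=647
r = (4×(-618) - 46×(-45))/√((4×612 - 46²)(4×647 - (-45)²))
= -402/√(332×563) = -402/√186916 ≈ -402/432.3378 ≈ -0.9298

r ≈ -0.9298


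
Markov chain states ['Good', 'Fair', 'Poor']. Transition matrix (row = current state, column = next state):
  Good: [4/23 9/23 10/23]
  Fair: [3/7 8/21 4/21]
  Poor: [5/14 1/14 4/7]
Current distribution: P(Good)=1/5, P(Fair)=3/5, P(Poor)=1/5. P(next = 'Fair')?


P(next=Fair) = Σᵢ P(now=i)×P(i→Fair)
= 1/5×9/23 + 3/5×8/21 + 1/5×1/14
= 9/115 + 8/35 + 1/70 = 517/1610

P = 517/1610 ≈ 0.3211


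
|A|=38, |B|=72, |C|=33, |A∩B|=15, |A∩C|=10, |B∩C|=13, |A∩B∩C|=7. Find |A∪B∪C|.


|A∪B∪C| = 38+72+33-15-10-13+7 = 112

|A∪B∪C| = 112


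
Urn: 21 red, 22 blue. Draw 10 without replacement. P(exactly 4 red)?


Hypergeometric: C(21,4)×C(22,6)/C(43,10)
= 5985×74613/1917334783 = 197505/848003

P(X=4) = 197505/848003 ≈ 23.29%


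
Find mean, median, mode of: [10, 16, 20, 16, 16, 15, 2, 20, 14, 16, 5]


Sorted: [2, 5, 10, 14, 15, 16, 16, 16, 16, 20, 20]
Mean = 150/11
Median = 16
Freq: {10: 1, 16: 4, 20: 2, 15: 1, 2: 1, 14: 1, 5: 1}
Mode: [16]

Mean=150/11, Median=16, Mode=16


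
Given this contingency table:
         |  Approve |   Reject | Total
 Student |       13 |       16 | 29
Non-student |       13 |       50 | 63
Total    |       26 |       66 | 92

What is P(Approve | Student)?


P(Approve | Student) = 13/(13+16) = 13/29

P(Approve|Student) = 13/29 ≈ 44.83%


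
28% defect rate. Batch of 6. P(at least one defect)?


P(all good) = (18/25)^6 = 34012224/244140625
P(≥1 defect) = 210128401/244140625

P = 210128401/244140625 ≈ 86.07%


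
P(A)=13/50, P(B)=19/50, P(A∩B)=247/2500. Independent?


P(A)×P(B) = 247/2500
P(A∩B) = 247/2500
Equal ✓ → Independent

Yes, independent


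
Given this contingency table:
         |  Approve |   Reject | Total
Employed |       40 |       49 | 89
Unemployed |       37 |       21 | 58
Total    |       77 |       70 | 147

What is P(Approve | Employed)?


P(Approve | Employed) = 40/(40+49) = 40/89

P(Approve|Employed) = 40/89 ≈ 44.94%


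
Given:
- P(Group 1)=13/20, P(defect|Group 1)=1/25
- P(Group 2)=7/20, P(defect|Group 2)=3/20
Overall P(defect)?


P(B) = Σ P(B|Aᵢ)×P(Aᵢ)
  1/25×13/20 = 13/500
  3/20×7/20 = 21/400
Sum = 157/2000

P(defect) = 157/2000 ≈ 7.85%


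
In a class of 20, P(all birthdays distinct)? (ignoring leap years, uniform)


P(all different) = Π(365-i)/365 for i=0..19
= (365/365)×(364/365)×...×(346/365)
= 0.588562

P ≈ 0.5886 ≈ 58.86%


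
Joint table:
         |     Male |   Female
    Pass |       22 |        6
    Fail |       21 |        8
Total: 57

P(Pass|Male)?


P(Pass|Male) = 22/(22+21) = 22/43

P = 22/43 ≈ 51.16%


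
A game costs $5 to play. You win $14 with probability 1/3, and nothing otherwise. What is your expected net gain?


E[gain] = (14-5)×1/3 + (-5)×2/3
= 3 - 10/3 = -1/3

Expected net gain = $-1/3 ≈ $-0.33


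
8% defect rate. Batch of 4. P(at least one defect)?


P(all good) = (23/25)^4 = 279841/390625
P(≥1 defect) = 110784/390625

P = 110784/390625 ≈ 28.36%


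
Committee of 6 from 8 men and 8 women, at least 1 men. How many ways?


Count by #men:
  1M,5W: C(8,1)×C(8,5)=448
  2M,4W: C(8,2)×C(8,4)=1960
  3M,3W: C(8,3)×C(8,3)=3136
  4M,2W: C(8,4)×C(8,2)=1960
  5M,1W: C(8,5)×C(8,1)=448
  6M,0W: C(8,6)×C(8,0)=28
Total = 7980

7980


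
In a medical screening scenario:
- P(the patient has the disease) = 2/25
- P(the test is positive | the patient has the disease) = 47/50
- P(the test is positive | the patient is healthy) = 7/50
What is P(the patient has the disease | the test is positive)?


Using Bayes' theorem:
P(A|B) = P(B|A)·P(A) / P(B)

P(the test is positive) = 47/50 × 2/25 + 7/50 × 23/25
= 47/625 + 161/1250 = 51/250

P(the patient has the disease|the test is positive) = (47/625) / (51/250) = 94/255

P(the patient has the disease|the test is positive) = 94/255 ≈ 36.86%


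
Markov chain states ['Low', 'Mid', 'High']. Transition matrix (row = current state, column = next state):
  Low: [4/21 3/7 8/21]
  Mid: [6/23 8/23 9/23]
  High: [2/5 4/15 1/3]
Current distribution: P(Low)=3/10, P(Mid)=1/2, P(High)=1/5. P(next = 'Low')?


P(next=Low) = Σᵢ P(now=i)×P(i→Low)
= 3/10×4/21 + 1/2×6/23 + 1/5×2/5
= 2/35 + 3/23 + 2/25 = 1077/4025

P = 1077/4025 ≈ 0.2676


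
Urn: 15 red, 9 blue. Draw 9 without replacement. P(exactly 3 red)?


Hypergeometric: C(15,3)×C(9,6)/C(24,9)
= 455×84/1307504 = 9555/326876

P(X=3) = 9555/326876 ≈ 2.92%


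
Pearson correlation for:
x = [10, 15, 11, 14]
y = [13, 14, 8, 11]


n=4, Σx=50, Σy=46, Σxy=582, Σx²=642, Σy²=550
r = (4×582 - 50×46)/√((4×642 - 50²)(4×550 - 46²))
= 28/√(68×84) = 28/√5712 ≈ 28/75.5778 ≈ 0.3705

r ≈ 0.3705


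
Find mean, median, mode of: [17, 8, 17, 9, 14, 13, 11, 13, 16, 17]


Sorted: [8, 9, 11, 13, 13, 14, 16, 17, 17, 17]
Mean = 135/10 = 27/2
Median = 27/2
Freq: {17: 3, 8: 1, 9: 1, 14: 1, 13: 2, 11: 1, 16: 1}
Mode: [17]

Mean=27/2, Median=27/2, Mode=17


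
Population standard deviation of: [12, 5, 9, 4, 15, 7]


Mean = 52/6 = 26/3
  (12-26/3)²=100/9
  (5-26/3)²=121/9
  (9-26/3)²=1/9
  (4-26/3)²=196/9
  (15-26/3)²=361/9
  (7-26/3)²=25/9
Σ(x-μ)² = 268/3
σ² = (268/3)/6 = 134/9

σ = √(134/9) ≈ 3.8586


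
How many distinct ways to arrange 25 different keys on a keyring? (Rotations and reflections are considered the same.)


Free circular arrangements: rotations and reflections both identified.
(n-1)!/2 = 24!/2 = 620448401733239439360000/2 = 310224200866619719680000

310224200866619719680000


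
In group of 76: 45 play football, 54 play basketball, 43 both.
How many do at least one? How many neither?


|A∪B| = 45+54-43 = 56
Neither = 76-56 = 20

At least one: 56; Neither: 20


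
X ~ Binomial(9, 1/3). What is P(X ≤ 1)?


P(X ≤ 1) = Σ P(X=i) for i=0..1
P(X=0) = 512/19683
P(X=1) = 256/2187
Sum = 2816/19683

P(X ≤ 1) = 2816/19683 ≈ 14.31%


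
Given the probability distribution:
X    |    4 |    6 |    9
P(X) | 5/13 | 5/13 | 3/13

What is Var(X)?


E[X] = 77/13
E[X²] = 503/13
Var(X) = E[X²] - (E[X])² = 503/13 - 5929/169 = 610/169

Var(X) = 610/169 ≈ 3.6095


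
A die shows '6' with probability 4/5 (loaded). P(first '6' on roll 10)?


Geometric: P(X=10) = (1-p)^(k-1)×p = (1/5)^9×4/5 = 4/9765625

P(X=10) = 4/9765625 ≈ 0.00%


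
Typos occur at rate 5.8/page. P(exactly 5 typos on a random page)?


Poisson(λ=5.8): P(X=5) = e^(-λ)×λ^k/k!
= e^(-5.8) × 5.8^5 / 5!
≈ 0.003027554745 × 6563.56768 / 120 ≈ 0.165596

P(X=5) ≈ 0.165596 ≈ 16.56%


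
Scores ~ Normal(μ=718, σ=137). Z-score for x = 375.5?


z = (x - μ)/σ = (375.5 - 718)/137 = -2.5

z = -2.5


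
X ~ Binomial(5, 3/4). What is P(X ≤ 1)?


P(X ≤ 1) = Σ P(X=i) for i=0..1
P(X=0) = 1/1024
P(X=1) = 15/1024
Sum = 1/64

P(X ≤ 1) = 1/64 ≈ 1.56%


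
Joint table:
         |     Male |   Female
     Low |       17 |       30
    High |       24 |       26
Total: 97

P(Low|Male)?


P(Low|Male) = 17/(17+24) = 17/41

P = 17/41 ≈ 41.46%


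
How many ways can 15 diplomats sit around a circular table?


Circular arrangements of 15 distinct objects: fix one position to break rotational symmetry.
(n-1)! = 14! = 87178291200

87178291200


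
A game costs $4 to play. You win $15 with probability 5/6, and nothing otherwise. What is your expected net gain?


E[gain] = (15-4)×5/6 + (-4)×1/6
= 55/6 - 2/3 = 17/2

Expected net gain = $17/2 ≈ $8.50


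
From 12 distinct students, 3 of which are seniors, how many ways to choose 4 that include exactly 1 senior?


Choose 1 of the 3 seniors and 3 of the other 9 students:
C(3,1)×C(9,3) = 3×84 = 252

252


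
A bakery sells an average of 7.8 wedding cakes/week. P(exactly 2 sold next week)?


Poisson(λ=7.8): P(X=2) = e^(-λ)×λ^k/k!
= e^(-7.8) × 7.8^2 / 2!
≈ 0.000409734979 × 60.84 / 2 ≈ 0.012464

P(X=2) ≈ 0.012464 ≈ 1.25%


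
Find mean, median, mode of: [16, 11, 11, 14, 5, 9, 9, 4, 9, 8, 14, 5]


Sorted: [4, 5, 5, 8, 9, 9, 9, 11, 11, 14, 14, 16]
Mean = 115/12
Median = 9
Freq: {16: 1, 11: 2, 14: 2, 5: 2, 9: 3, 4: 1, 8: 1}
Mode: [9]

Mean=115/12, Median=9, Mode=9


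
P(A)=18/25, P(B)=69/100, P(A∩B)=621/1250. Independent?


P(A)×P(B) = 621/1250
P(A∩B) = 621/1250
Equal ✓ → Independent

Yes, independent


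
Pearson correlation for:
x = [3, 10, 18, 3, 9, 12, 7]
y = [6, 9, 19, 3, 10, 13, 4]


n=7, Σx=62, Σy=64, Σxy=733, Σx²=716, Σy²=772
r = (7×733 - 62×64)/√((7×716 - 62²)(7×772 - 64²))
= 1163/√(1168×1308) = 1163/√1527744 ≈ 1163/1236.0194 ≈ 0.9409

r ≈ 0.9409


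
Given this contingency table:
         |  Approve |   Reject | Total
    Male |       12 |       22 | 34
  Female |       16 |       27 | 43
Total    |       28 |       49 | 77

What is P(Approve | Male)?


P(Approve | Male) = 12/(12+22) = 12/34 = 6/17

P(Approve|Male) = 6/17 ≈ 35.29%


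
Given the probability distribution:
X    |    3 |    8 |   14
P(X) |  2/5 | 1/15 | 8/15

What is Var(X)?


E[X] = 46/5
E[X²] = 562/5
Var(X) = E[X²] - (E[X])² = 562/5 - 2116/25 = 694/25

Var(X) = 694/25 ≈ 27.7600
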